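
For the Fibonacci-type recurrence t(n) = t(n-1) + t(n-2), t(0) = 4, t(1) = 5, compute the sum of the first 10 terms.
Computing the sequence terms: 4, 5, 9, 14, 23, 37, 60, 97, 157, 254
Adding these values together:

660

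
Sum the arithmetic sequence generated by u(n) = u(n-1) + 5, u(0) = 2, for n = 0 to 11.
Computing the sequence terms: 2, 7, 12, 17, 22, 27, 32, 37, 42, 47, 52, 57
Adding these values together:

354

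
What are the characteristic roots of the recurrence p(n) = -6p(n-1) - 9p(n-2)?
Substitute p(n) = rⁿ and divide through by rⁿ⁻²: r² + 6r + 9 = 0
Factor: (r + 3)² = 0, so r = -3 (double root).
General solution: p(n) = (A + Bn)·(-3)ⁿ

Characteristic: r² + 6r + 9 = 0, Roots: r = -3 (double root)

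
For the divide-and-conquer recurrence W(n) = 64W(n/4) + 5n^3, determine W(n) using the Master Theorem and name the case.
Master Theorem template: W(n) = a·W(n/b) + f(n).
Here: a=64, b=4, f(n)=5n^3
Compute log_b(a) = log_4(64) = 3.
f(n) = 5n^3 = Θ(n^3). Case 2: W(n) = Θ(n^3 log n).

Case 2: W(n) = Θ(n^3 log n)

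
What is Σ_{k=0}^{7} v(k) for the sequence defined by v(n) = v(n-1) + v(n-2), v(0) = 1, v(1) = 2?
Computing the sequence terms: 1, 2, 3, 5, 8, 13, 21, 34
Adding these values together:

87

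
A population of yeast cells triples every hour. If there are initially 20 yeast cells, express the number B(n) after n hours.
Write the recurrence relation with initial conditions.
Each hour multiplies the count by 3, so the count after n hours depends only on the count after n-1 hours: B(n) = 3 × B(n-1). The starting count gives B(0) = 20.
Unrolling n times gives the closed form B(n) = 20 × 3ⁿ.

B(n) = 3 × B(n-1), B(0) = 20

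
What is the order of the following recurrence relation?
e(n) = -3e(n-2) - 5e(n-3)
The order is the largest lag k for which e(n-k) appears. Here the deepest term is e(n-3), so the order is 3.

Order 3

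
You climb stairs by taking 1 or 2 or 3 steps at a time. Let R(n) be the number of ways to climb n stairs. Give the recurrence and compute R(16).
Condition on the size of the last step (1 to 3): before it there were n-1, …, n-3 stairs climbed, and these cases are disjoint, so R(n) = R(n-1) + R(n-2) + R(n-3) (order-3 linear recurrence).
Initial conditions by direct count (compositions of i into parts ≤ 3): R(1) = 1; R(2) = 2; R(3) = 4.
Iterating the recurrence: R(4) = 7, R(5) = 13, R(6) = 24, R(7) = 44, R(8) = 81, R(9) = 149, R(10) = 274, R(11) = 504, R(12) = 927, R(13) = 1705, R(14) = 3136, R(15) = 5768, R(16) = 10609.

R(n) = R(n-1) + R(n-2) + R(n-3), R(1) = 1, R(2) = 2, R(3) = 4; R(16) = 10609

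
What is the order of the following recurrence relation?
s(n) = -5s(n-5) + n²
The order is the largest lag k for which s(n-k) appears. Here the deepest term is s(n-5) (the n² term is non-homogeneous and does not affect the order), so the order is 5.

Order 5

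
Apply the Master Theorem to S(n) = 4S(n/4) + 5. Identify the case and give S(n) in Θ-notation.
Master Theorem template: S(n) = a·S(n/b) + f(n).
Here: a=4, b=4, f(n)=5
Compute log_b(a) = log_4(4) = 1.
f(n) = 5 = O(n^(1-ε)) with ε = 1. Case 1: S(n) = Θ(n^log_b(a)) = Θ(n).

Case 1: S(n) = Θ(n)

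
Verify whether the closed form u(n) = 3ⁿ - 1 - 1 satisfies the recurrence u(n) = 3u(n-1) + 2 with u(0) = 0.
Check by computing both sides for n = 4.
From the recurrence with u(0) = 0:
  u(0) = 0, u(1) = 2, u(2) = 8, u(3) = 26, u(4) = 80
  so the recurrence gives u(4) = 80.
From the proposed closed form u(n) = 3ⁿ - 1 - 1:
  u(4) = 79.
The recurrence gives 80 but the closed form gives 79, so the closed form does not satisfy the recurrence.

No, the closed form is incorrect.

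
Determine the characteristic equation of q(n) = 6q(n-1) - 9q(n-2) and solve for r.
Substitute q(n) = rⁿ and divide through by rⁿ⁻²: r² - 6r + 9 = 0
Factor: (r - 3)² = 0, so r = 3 (double root).
General solution: q(n) = (A + Bn)·3ⁿ

Characteristic: r² - 6r + 9 = 0, Roots: r = 3 (double root)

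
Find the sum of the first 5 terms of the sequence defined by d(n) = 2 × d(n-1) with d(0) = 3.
Computing the sequence terms: 3, 6, 12, 24, 48
Adding these values together:

93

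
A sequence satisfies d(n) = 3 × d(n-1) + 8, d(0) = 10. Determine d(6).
Computing step by step:
d(0) = 10
d(1) = 3 × 10 + 8 = 38
d(2) = 3 × 38 + 8 = 122
d(3) = 3 × 122 + 8 = 374
d(4) = 3 × 374 + 8 = 1130
d(5) = 3 × 1130 + 8 = 3398
d(6) = 3 × 3398 + 8 = 10202

10202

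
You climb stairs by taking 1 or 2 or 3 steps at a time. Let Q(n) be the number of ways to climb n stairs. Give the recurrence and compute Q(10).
Condition on the size of the last step (1 to 3): before it there were n-1, …, n-3 stairs climbed, and these cases are disjoint, so Q(n) = Q(n-1) + Q(n-2) + Q(n-3) (order-3 linear recurrence).
Initial conditions by direct count (compositions of i into parts ≤ 3): Q(1) = 1; Q(2) = 2; Q(3) = 4.
Iterating the recurrence: Q(4) = 7, Q(5) = 13, Q(6) = 24, Q(7) = 44, Q(8) = 81, Q(9) = 149, Q(10) = 274.

Q(n) = Q(n-1) + Q(n-2) + Q(n-3), Q(1) = 1, Q(2) = 2, Q(3) = 4; Q(10) = 274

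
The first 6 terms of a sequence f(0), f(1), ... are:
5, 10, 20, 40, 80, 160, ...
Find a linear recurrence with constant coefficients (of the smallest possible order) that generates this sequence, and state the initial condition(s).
Look for the lowest-order linear relation among consecutive terms.
Observation: each term is 2× the previous.
Check at n=2: 2·10 = 20. ✓

f(n) = 2 × f(n-1), f(0) = 5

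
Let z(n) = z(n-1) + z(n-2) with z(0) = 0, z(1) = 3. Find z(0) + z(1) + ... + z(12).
Computing the sequence terms: 0, 3, 3, 6, 9, 15, 24, 39, 63, 102, 165, 267, 432
Adding these values together:

1128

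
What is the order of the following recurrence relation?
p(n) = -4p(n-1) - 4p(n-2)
The order is the largest lag k for which p(n-k) appears. Here the deepest term is p(n-2), so the order is 2.

Order 2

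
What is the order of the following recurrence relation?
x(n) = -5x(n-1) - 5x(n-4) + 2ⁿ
The order is the largest lag k for which x(n-k) appears. Here the deepest term is x(n-4) (the 2ⁿ term is non-homogeneous and does not affect the order), so the order is 4.

Order 4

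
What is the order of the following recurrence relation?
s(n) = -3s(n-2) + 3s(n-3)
The order is the largest lag k for which s(n-k) appears. Here the deepest term is s(n-3), so the order is 3.

Order 3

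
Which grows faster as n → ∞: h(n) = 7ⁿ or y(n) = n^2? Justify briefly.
Comparing growth rates:
Growth-rate hierarchy: log n ≺ any polynomial ≺ any exponential cⁿ (c>1) ≺ n! ≺ nⁿ.
exponential base 7 dominates polynomial degree 2 asymptotically.

h(n) grows faster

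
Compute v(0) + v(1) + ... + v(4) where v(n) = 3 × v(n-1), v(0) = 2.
Computing the sequence terms: 2, 6, 18, 54, 162
Adding these values together:

242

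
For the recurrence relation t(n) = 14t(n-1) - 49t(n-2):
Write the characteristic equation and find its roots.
Substitute t(n) = rⁿ and divide through by rⁿ⁻²: r² - 14r + 49 = 0
Factor: (r - 7)² = 0, so r = 7 (double root).
General solution: t(n) = (A + Bn)·7ⁿ

Characteristic: r² - 14r + 49 = 0, Roots: r = 7 (double root)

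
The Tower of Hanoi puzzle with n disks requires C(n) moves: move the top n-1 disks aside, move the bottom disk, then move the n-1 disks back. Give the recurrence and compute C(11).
Moving n disks = move the top n-1 disks aside (C(n-1) moves) + move the largest disk (1 move) + move the n-1 disks back on top (C(n-1) moves), so C(n) = 2C(n-1) + 1, with C(1) = 1 (a single disk takes one move).
First terms: 1, 3, 7, 15, 31, 63, … — each is one less than a power of 2. Indeed C(n) + 1 = 2(C(n-1) + 1) with C(1) + 1 = 2, so C(n) + 1 = 2ⁿ and C(n) = 2ⁿ - 1.
Hence C(11) = 2^11 - 1 = 2048 - 1 = 2047.

C(n) = 2C(n-1) + 1, C(1) = 1; C(11) = 2047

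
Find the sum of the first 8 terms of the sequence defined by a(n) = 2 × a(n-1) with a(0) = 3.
Computing the sequence terms: 3, 6, 12, 24, 48, 96, 192, 384
Adding these values together:

765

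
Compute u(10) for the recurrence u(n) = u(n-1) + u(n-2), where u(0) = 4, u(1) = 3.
Computing the sequence terms:
4, 3, 7, 10, 17, 27, 44, 71, 115, 186, 301

301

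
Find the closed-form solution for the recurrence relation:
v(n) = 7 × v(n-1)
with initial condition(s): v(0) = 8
Recurrence: v(n) = 7 × v(n-1), initial: v(0) = 8.
Each term is 7 times the previous, so this is geometric with ratio 7. After n steps: v(n) = v(0)·7ⁿ = 8·7ⁿ.

v(n) = 8·7ⁿ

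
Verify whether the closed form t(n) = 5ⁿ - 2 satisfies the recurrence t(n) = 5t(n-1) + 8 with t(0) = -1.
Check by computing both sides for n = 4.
From the recurrence with t(0) = -1:
  t(0) = -1, t(1) = 3, t(2) = 23, t(3) = 123, t(4) = 623
  so the recurrence gives t(4) = 623.
From the proposed closed form t(n) = 5ⁿ - 2:
  t(4) = 623.
Both sides give 623 at n = 4, and the initial condition(s) match, so the closed form is consistent.

Yes, the closed form is correct.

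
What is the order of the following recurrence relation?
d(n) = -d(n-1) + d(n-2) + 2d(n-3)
The order is the largest lag k for which d(n-k) appears. Here the deepest term is d(n-3), so the order is 3.

Order 3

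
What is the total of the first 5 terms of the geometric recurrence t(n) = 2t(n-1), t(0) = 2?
Computing the sequence terms: 2, 4, 8, 16, 32
Adding these values together:

62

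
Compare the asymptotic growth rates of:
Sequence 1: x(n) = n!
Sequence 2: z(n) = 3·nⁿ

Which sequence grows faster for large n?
Comparing growth rates:
Growth-rate hierarchy: log n ≺ any polynomial ≺ any exponential cⁿ (c>1) ≺ n! ≺ nⁿ.
super-exponential nⁿ dominates factorial asymptotically.

z(n) grows faster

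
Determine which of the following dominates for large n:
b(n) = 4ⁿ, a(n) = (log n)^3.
Comparing growth rates:
Growth-rate hierarchy: log n ≺ any polynomial ≺ any exponential cⁿ (c>1) ≺ n! ≺ nⁿ.
exponential base 4 dominates polylogarithmic (log n)^3 asymptotically.

b(n) grows faster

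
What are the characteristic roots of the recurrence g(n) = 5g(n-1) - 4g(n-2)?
Substitute g(n) = rⁿ and divide through by rⁿ⁻²: r² - 5r + 4 = 0
Factor: (r - 4)(r - 1) = 0, so r = 4, 1.
General solution: g(n) = A·4ⁿ + B·1ⁿ

Characteristic: r² - 5r + 4 = 0, Roots: r = 4, 1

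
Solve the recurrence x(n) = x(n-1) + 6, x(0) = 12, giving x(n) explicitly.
Recurrence: x(n) = x(n-1) + 6, initial: x(0) = 12.
Each step adds 6, so x(n) = x(0) + 6n = 6n + 12.

x(n) = 6n + 12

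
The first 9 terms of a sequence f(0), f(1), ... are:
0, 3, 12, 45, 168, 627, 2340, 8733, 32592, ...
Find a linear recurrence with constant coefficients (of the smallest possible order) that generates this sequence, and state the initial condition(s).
Look for the lowest-order linear relation among consecutive terms.
Observation: f(n) - 4·f(n-1) - (-1)·f(n-2) = 0 holds for the shown terms, and no order-1 relation f(n) = α·f(n-1) + β fits.
Check at n=3: 4·12 + (-1)·3 = 45. ✓

f(n) = 4f(n-1) - f(n-2), f(0) = 0, f(1) = 3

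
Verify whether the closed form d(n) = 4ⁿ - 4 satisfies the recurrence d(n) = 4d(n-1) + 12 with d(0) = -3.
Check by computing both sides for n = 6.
From the recurrence with d(0) = -3:
  d(0) = -3, d(1) = 0, d(2) = 12, d(3) = 60, d(4) = 252, d(5) = 1020, d(6) = 4092
  so the recurrence gives d(6) = 4092.
From the proposed closed form d(n) = 4ⁿ - 4:
  d(6) = 4092.
Both sides give 4092 at n = 6, and the initial condition(s) match, so the closed form is consistent.

Yes, the closed form is correct.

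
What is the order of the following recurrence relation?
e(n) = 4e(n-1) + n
The order is the largest lag k for which e(n-k) appears. Here the deepest term is e(n-1) (the n term is non-homogeneous and does not affect the order), so the order is 1.

Order 1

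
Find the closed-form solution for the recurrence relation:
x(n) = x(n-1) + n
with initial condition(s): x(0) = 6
Recurrence: x(n) = x(n-1) + n, initial: x(0) = 6.
Telescoping: x(n) = x(0) + Σᵢ₌₁ⁿ i = 6 + n(n+1)/2.

x(n) = n(n+1)/2 + 6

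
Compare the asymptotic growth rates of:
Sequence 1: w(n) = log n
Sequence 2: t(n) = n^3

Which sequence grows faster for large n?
Comparing growth rates:
Growth-rate hierarchy: log n ≺ any polynomial ≺ any exponential cⁿ (c>1) ≺ n! ≺ nⁿ.
polynomial degree 3 dominates logarithmic asymptotically.

t(n) grows faster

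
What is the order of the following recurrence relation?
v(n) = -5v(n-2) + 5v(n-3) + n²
The order is the largest lag k for which v(n-k) appears. Here the deepest term is v(n-3) (the n² term is non-homogeneous and does not affect the order), so the order is 3.

Order 3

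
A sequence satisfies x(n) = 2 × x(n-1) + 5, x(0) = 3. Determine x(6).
Computing step by step:
x(0) = 3
x(1) = 2 × 3 + 5 = 11
x(2) = 2 × 11 + 5 = 27
x(3) = 2 × 27 + 5 = 59
x(4) = 2 × 59 + 5 = 123
x(5) = 2 × 123 + 5 = 251
x(6) = 2 × 251 + 5 = 507

507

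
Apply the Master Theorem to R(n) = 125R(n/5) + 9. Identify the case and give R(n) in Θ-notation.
Master Theorem template: R(n) = a·R(n/b) + f(n).
Here: a=125, b=5, f(n)=9
Compute log_b(a) = log_5(125) = 3.
f(n) = 9 = O(n^(3-ε)) with ε = 3. Case 1: R(n) = Θ(n^log_b(a)) = Θ(n^3).

Case 1: R(n) = Θ(n^3)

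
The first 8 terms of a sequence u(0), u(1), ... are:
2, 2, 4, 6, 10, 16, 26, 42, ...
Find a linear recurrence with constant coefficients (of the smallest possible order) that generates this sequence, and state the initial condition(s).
Look for the lowest-order linear relation among consecutive terms.
Observation: u(n) - 1·u(n-1) - (1)·u(n-2) = 0 holds for the shown terms, and no order-1 relation u(n) = α·u(n-1) + β fits.
Check at n=3: 1·4 + (1)·2 = 6. ✓

u(n) = u(n-1) + u(n-2), u(0) = 2, u(1) = 2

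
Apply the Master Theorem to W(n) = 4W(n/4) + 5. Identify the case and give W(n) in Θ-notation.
Master Theorem template: W(n) = a·W(n/b) + f(n).
Here: a=4, b=4, f(n)=5
Compute log_b(a) = log_4(4) = 1.
f(n) = 5 = O(n^(1-ε)) with ε = 1. Case 1: W(n) = Θ(n^log_b(a)) = Θ(n).

Case 1: W(n) = Θ(n)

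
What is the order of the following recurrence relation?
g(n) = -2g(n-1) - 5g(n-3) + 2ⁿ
The order is the largest lag k for which g(n-k) appears. Here the deepest term is g(n-3) (the 2ⁿ term is non-homogeneous and does not affect the order), so the order is 3.

Order 3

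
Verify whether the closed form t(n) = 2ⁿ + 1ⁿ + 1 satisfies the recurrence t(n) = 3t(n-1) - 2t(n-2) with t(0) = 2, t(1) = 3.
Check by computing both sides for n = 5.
From the recurrence with t(0) = 2, t(1) = 3:
  t(0) = 2, t(1) = 3, t(2) = 5, t(3) = 9, t(4) = 17, t(5) = 33
  so the recurrence gives t(5) = 33.
From the proposed closed form t(n) = 2ⁿ + 1ⁿ + 1:
  t(5) = 34.
The recurrence gives 33 but the closed form gives 34, so the closed form does not satisfy the recurrence.

No, the closed form is incorrect.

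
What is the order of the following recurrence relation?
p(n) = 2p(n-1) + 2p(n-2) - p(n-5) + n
The order is the largest lag k for which p(n-k) appears. Here the deepest term is p(n-5) (the n term is non-homogeneous and does not affect the order), so the order is 5.

Order 5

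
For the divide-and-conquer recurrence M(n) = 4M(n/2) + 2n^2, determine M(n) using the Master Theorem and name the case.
Master Theorem template: M(n) = a·M(n/b) + f(n).
Here: a=4, b=2, f(n)=2n^2
Compute log_b(a) = log_2(4) = 2.
f(n) = 2n^2 = Θ(n^2). Case 2: M(n) = Θ(n^2 log n).

Case 2: M(n) = Θ(n^2 log n)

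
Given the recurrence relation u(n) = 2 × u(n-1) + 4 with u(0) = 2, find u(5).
Computing step by step:
u(0) = 2
u(1) = 2 × 2 + 4 = 8
u(2) = 2 × 8 + 4 = 20
u(3) = 2 × 20 + 4 = 44
u(4) = 2 × 44 + 4 = 92
u(5) = 2 × 92 + 4 = 188

188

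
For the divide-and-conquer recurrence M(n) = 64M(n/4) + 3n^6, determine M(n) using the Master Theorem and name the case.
Master Theorem template: M(n) = a·M(n/b) + f(n).
Here: a=64, b=4, f(n)=3n^6
Compute log_b(a) = log_4(64) = 3.
f(n) = 3n^6 = Ω(n^(3+ε)) with ε = 3, and the regularity condition holds (a·f(n/b) = (a/b^6)·f(n) with a/b^6 = 4^-3 < 1). Case 3: M(n) = Θ(f(n)) = Θ(n^6).

Case 3: M(n) = Θ(n^6)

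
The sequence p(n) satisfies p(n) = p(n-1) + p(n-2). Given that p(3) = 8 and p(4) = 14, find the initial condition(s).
Work backwards using p(k) = p(k+2) - p(k+1):
p(2) = p(4) - p(3) = 14 - 8 = 6
p(1) = p(3) - p(2) = 8 - 6 = 2
p(0) = p(2) - p(1) = 6 - 2 = 4

p(0) = 4, p(1) = 2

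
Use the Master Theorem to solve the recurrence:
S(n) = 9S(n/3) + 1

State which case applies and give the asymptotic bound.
Master Theorem template: S(n) = a·S(n/b) + f(n).
Here: a=9, b=3, f(n)=1
Compute log_b(a) = log_3(9) = 2.
f(n) = 1 = O(n^(2-ε)) with ε = 2. Case 1: S(n) = Θ(n^log_b(a)) = Θ(n^2).

Case 1: S(n) = Θ(n^2)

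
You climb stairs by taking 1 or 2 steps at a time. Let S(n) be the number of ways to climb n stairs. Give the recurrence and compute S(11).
Condition on the size of the last step (1 to 2): before it there were n-1, …, n-2 stairs climbed, and these cases are disjoint, so S(n) = S(n-1) + S(n-2) (Fibonacci-type sequence).
Initial conditions by direct count (compositions of i into parts ≤ 2): S(1) = 1; S(2) = 2.
Iterating the recurrence: S(3) = 3, S(4) = 5, S(5) = 8, S(6) = 13, S(7) = 21, S(8) = 34, S(9) = 55, S(10) = 89, S(11) = 144.

S(n) = S(n-1) + S(n-2), S(1) = 1, S(2) = 2; S(11) = 144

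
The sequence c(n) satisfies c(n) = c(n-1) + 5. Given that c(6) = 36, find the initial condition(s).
c(6) = c(0) + 6·5, so c(0) = 36 - 30 = 6.

c(0) = 6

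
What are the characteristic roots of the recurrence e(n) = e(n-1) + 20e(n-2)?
Substitute e(n) = rⁿ and divide through by rⁿ⁻²: r² - r - 20 = 0
Factor: (r - 5)(r + 4) = 0, so r = 5, -4.
General solution: e(n) = A·5ⁿ + B·(-4)ⁿ

Characteristic: r² - r - 20 = 0, Roots: r = 5, -4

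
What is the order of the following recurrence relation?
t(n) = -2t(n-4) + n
The order is the largest lag k for which t(n-k) appears. Here the deepest term is t(n-4) (the n term is non-homogeneous and does not affect the order), so the order is 4.

Order 4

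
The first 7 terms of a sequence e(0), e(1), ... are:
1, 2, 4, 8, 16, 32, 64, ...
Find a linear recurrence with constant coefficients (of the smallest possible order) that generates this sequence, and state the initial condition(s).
Look for the lowest-order linear relation among consecutive terms.
Observation: each term is 2× the previous.
Check at n=2: 2·2 = 4. ✓

e(n) = 2 × e(n-1), e(0) = 1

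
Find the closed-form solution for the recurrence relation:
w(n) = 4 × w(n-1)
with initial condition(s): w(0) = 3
Recurrence: w(n) = 4 × w(n-1), initial: w(0) = 3.
Each term is 4 times the previous, so this is geometric with ratio 4. After n steps: w(n) = w(0)·4ⁿ = 3·4ⁿ.

w(n) = 3·4ⁿ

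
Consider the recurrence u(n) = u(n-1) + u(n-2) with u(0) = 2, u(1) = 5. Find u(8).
Computing the sequence terms:
2, 5, 7, 12, 19, 31, 50, 81, 131

131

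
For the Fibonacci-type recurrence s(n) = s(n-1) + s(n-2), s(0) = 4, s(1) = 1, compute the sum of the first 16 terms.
Computing the sequence terms: 4, 1, 5, 6, 11, 17, 28, 45, 73, 118, 191, 309, 500, 809, 1309, 2118
Adding these values together:

5544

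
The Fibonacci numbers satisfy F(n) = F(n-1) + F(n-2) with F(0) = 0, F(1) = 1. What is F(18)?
Computing the sequence terms:
0, 1, 1, 2, 3, 5, 8, 13, 21, 34, 55, 89, 144, 233, 377, 610, 987, 1597, 2584

2584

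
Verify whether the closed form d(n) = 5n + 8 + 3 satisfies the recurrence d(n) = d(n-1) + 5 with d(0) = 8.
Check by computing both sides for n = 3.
From the recurrence with d(0) = 8:
  d(0) = 8, d(1) = 13, d(2) = 18, d(3) = 23
  so the recurrence gives d(3) = 23.
From the proposed closed form d(n) = 5n + 8 + 3:
  d(3) = 26.
The recurrence gives 23 but the closed form gives 26, so the closed form does not satisfy the recurrence.

No, the closed form is incorrect.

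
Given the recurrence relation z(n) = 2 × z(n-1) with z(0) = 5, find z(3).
Computing step by step:
z(0) = 5
z(1) = 2 × 5 = 10
z(2) = 2 × 10 = 20
z(3) = 2 × 20 = 40

40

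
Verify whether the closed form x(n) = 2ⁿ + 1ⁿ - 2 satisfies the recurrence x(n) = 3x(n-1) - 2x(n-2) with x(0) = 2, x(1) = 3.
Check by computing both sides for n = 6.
From the recurrence with x(0) = 2, x(1) = 3:
  x(0) = 2, x(1) = 3, x(2) = 5, x(3) = 9, x(4) = 17, x(5) = 33, x(6) = 65
  so the recurrence gives x(6) = 65.
From the proposed closed form x(n) = 2ⁿ + 1ⁿ - 2:
  x(6) = 63.
The recurrence gives 65 but the closed form gives 63, so the closed form does not satisfy the recurrence.

No, the closed form is incorrect.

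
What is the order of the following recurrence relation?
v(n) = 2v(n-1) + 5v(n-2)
The order is the largest lag k for which v(n-k) appears. Here the deepest term is v(n-2), so the order is 2.

Order 2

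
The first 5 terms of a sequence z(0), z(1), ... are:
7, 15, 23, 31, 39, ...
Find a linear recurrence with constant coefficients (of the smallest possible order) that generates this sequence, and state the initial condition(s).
Look for the lowest-order linear relation among consecutive terms.
Observation: consecutive differences are constant (= 8).
Check at n=2: 1·15 + 8 = 23. ✓

z(n) = z(n-1) + 8, z(0) = 7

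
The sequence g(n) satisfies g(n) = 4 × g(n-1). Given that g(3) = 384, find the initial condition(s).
In general g(n) = 4ⁿ · g(0). At n = 3: g(0) = g(3) / 4^3 = 384 / 64 = 6.

g(0) = 6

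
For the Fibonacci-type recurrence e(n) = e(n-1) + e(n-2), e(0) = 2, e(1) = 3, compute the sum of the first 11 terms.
Computing the sequence terms: 2, 3, 5, 8, 13, 21, 34, 55, 89, 144, 233
Adding these values together:

607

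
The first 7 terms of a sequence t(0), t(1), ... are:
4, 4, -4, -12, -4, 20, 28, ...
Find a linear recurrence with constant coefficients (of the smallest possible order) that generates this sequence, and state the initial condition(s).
Look for the lowest-order linear relation among consecutive terms.
Observation: t(n) - 1·t(n-1) - (-2)·t(n-2) = 0 holds for the shown terms, and no order-1 relation t(n) = α·t(n-1) + β fits.
Check at n=3: 1·-4 + (-2)·4 = -12. ✓

t(n) = t(n-1) - 2t(n-2), t(0) = 4, t(1) = 4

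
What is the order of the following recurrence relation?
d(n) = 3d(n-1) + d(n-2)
The order is the largest lag k for which d(n-k) appears. Here the deepest term is d(n-2), so the order is 2.

Order 2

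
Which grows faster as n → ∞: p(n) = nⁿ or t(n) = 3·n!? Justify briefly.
Comparing growth rates:
Growth-rate hierarchy: log n ≺ any polynomial ≺ any exponential cⁿ (c>1) ≺ n! ≺ nⁿ.
super-exponential nⁿ dominates factorial asymptotically.

p(n) grows faster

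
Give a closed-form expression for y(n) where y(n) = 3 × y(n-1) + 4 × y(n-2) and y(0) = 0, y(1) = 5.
Recurrence: y(n) = 3 × y(n-1) + 4 × y(n-2), initial: y(0) = 0, y(1) = 5.
Characteristic equation: r² - 3r - 4 = 0, which factors as (r - 4)(r + 1) = 0, so r = 4, -1. General solution y(n) = A·4ⁿ + B·(-1)ⁿ. From y(0) = 0: A + B = 0. From y(1) = 5: 4A - 1B = 5. Solving gives A = 1, B = -1.

y(n) = 4ⁿ - (-1)ⁿ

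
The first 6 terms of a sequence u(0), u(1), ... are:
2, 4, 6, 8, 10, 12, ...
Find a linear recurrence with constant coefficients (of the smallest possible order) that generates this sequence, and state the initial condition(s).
Look for the lowest-order linear relation among consecutive terms.
Observation: consecutive differences are constant (= 2).
Check at n=2: 1·4 + 2 = 6. ✓

u(n) = u(n-1) + 2, u(0) = 2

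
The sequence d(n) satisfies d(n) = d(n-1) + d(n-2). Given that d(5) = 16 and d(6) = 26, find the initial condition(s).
Work backwards using d(k) = d(k+2) - d(k+1):
d(4) = d(6) - d(5) = 26 - 16 = 10
d(3) = d(5) - d(4) = 16 - 10 = 6
d(2) = d(4) - d(3) = 10 - 6 = 4
d(1) = d(3) - d(2) = 6 - 4 = 2
d(0) = d(2) - d(1) = 4 - 2 = 2

d(0) = 2, d(1) = 2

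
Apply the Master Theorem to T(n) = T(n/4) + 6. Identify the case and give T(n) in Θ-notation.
Master Theorem template: T(n) = a·T(n/b) + f(n).
Here: a=1, b=4, f(n)=6
Compute log_b(a) = log_4(1) = 0.
f(n) = 6 = Θ(1). Case 2: T(n) = Θ(log n).

Case 2: T(n) = Θ(log n)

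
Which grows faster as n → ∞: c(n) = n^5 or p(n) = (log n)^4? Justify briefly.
Comparing growth rates:
Growth-rate hierarchy: log n ≺ any polynomial ≺ any exponential cⁿ (c>1) ≺ n! ≺ nⁿ.
polynomial degree 5 dominates polylogarithmic (log n)^4 asymptotically.

c(n) grows faster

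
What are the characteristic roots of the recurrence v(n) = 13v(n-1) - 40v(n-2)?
Substitute v(n) = rⁿ and divide through by rⁿ⁻²: r² - 13r + 40 = 0
Factor: (r - 5)(r - 8) = 0, so r = 5, 8.
General solution: v(n) = A·5ⁿ + B·8ⁿ

Characteristic: r² - 13r + 40 = 0, Roots: r = 5, 8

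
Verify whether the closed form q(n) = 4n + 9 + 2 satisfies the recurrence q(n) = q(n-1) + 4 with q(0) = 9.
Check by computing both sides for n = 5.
From the recurrence with q(0) = 9:
  q(0) = 9, q(1) = 13, q(2) = 17, q(3) = 21, q(4) = 25, q(5) = 29
  so the recurrence gives q(5) = 29.
From the proposed closed form q(n) = 4n + 9 + 2:
  q(5) = 31.
The recurrence gives 29 but the closed form gives 31, so the closed form does not satisfy the recurrence.

No, the closed form is incorrect.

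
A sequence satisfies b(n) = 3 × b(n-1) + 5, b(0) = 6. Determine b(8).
Computing step by step:
b(0) = 6
b(1) = 3 × 6 + 5 = 23
b(2) = 3 × 23 + 5 = 74
b(3) = 3 × 74 + 5 = 227
b(4) = 3 × 227 + 5 = 686
b(5) = 3 × 686 + 5 = 2063
b(6) = 3 × 2063 + 5 = 6194
b(7) = 3 × 6194 + 5 = 18587
b(8) = 3 × 18587 + 5 = 55766

55766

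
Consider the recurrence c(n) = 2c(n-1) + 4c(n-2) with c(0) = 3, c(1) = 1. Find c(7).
Computing the sequence terms:
3, 1, 14, 32, 120, 368, 1216, 3904

3904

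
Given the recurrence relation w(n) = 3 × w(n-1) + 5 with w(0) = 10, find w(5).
Computing step by step:
w(0) = 10
w(1) = 3 × 10 + 5 = 35
w(2) = 3 × 35 + 5 = 110
w(3) = 3 × 110 + 5 = 335
w(4) = 3 × 335 + 5 = 1010
w(5) = 3 × 1010 + 5 = 3035

3035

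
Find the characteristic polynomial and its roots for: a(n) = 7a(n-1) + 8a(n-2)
Substitute a(n) = rⁿ and divide through by rⁿ⁻²: r² - 7r - 8 = 0
Factor: (r - 8)(r + 1) = 0, so r = 8, -1.
General solution: a(n) = A·8ⁿ + B·(-1)ⁿ

Characteristic: r² - 7r - 8 = 0, Roots: r = 8, -1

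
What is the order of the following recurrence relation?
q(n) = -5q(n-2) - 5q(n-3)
The order is the largest lag k for which q(n-k) appears. Here the deepest term is q(n-3), so the order is 3.

Order 3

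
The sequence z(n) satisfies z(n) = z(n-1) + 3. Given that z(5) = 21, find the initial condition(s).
z(5) = z(0) + 5·3, so z(0) = 21 - 15 = 6.

z(0) = 6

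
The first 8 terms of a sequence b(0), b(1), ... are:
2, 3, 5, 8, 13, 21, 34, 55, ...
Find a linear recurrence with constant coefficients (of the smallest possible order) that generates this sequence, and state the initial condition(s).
Look for the lowest-order linear relation among consecutive terms.
Observation: b(n) - 1·b(n-1) - (1)·b(n-2) = 0 holds for the shown terms, and no order-1 relation b(n) = α·b(n-1) + β fits.
Check at n=3: 1·5 + (1)·3 = 8. ✓

b(n) = b(n-1) + b(n-2), b(0) = 2, b(1) = 3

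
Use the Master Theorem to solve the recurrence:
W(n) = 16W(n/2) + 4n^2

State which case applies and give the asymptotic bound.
Master Theorem template: W(n) = a·W(n/b) + f(n).
Here: a=16, b=2, f(n)=4n^2
Compute log_b(a) = log_2(16) = 4.
f(n) = 4n^2 = O(n^(4-ε)) with ε = 2. Case 1: W(n) = Θ(n^log_b(a)) = Θ(n^4).

Case 1: W(n) = Θ(n^4)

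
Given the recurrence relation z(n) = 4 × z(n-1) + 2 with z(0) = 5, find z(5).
Computing step by step:
z(0) = 5
z(1) = 4 × 5 + 2 = 22
z(2) = 4 × 22 + 2 = 90
z(3) = 4 × 90 + 2 = 362
z(4) = 4 × 362 + 2 = 1450
z(5) = 4 × 1450 + 2 = 5802

5802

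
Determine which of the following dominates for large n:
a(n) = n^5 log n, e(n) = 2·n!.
Comparing growth rates:
Growth-rate hierarchy: log n ≺ any polynomial ≺ any exponential cⁿ (c>1) ≺ n! ≺ nⁿ.
factorial dominates polynomial degree 5 (with log factor) asymptotically.

e(n) grows faster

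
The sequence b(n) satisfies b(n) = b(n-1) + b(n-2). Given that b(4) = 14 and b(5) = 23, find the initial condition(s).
Work backwards using b(k) = b(k+2) - b(k+1):
b(3) = b(5) - b(4) = 23 - 14 = 9
b(2) = b(4) - b(3) = 14 - 9 = 5
b(1) = b(3) - b(2) = 9 - 5 = 4
b(0) = b(2) - b(1) = 5 - 4 = 1

b(0) = 1, b(1) = 4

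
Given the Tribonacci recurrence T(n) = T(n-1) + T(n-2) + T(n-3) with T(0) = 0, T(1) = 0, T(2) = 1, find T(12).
Computing the sequence terms:
0, 0, 1, 1, 2, 4, 7, 13, 24, 44, 81, 149, 274

274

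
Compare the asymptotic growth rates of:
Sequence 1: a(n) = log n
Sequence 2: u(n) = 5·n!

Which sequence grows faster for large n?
Comparing growth rates:
Growth-rate hierarchy: log n ≺ any polynomial ≺ any exponential cⁿ (c>1) ≺ n! ≺ nⁿ.
factorial dominates logarithmic asymptotically.

u(n) grows faster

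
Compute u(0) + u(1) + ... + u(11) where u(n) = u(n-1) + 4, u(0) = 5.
Computing the sequence terms: 5, 9, 13, 17, 21, 25, 29, 33, 37, 41, 45, 49
Adding these values together:

324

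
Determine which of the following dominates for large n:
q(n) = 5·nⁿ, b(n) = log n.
Comparing growth rates:
Growth-rate hierarchy: log n ≺ any polynomial ≺ any exponential cⁿ (c>1) ≺ n! ≺ nⁿ.
super-exponential nⁿ dominates logarithmic asymptotically.

q(n) grows faster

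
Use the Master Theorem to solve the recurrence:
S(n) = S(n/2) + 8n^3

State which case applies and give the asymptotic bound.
Master Theorem template: S(n) = a·S(n/b) + f(n).
Here: a=1, b=2, f(n)=8n^3
Compute log_b(a) = log_2(1) = 0.
f(n) = 8n^3 = Ω(n^(0+ε)) with ε = 3, and the regularity condition holds (a·f(n/b) = (a/b^3)·f(n) with a/b^3 = 2^-3 < 1). Case 3: S(n) = Θ(f(n)) = Θ(n^3).

Case 3: S(n) = Θ(n^3)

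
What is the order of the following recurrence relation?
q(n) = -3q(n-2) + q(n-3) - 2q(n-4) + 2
The order is the largest lag k for which q(n-k) appears. Here the deepest term is q(n-4) (the 2 term is non-homogeneous and does not affect the order), so the order is 4.

Order 4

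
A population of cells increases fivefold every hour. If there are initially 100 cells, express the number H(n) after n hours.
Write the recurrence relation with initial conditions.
Each hour multiplies the count by 5, so the count after n hours depends only on the count after n-1 hours: H(n) = 5 × H(n-1). The starting count gives H(0) = 100.
Unrolling n times gives the closed form H(n) = 100 × 5ⁿ.

H(n) = 5 × H(n-1), H(0) = 100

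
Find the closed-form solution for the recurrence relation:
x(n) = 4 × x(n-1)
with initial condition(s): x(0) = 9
Recurrence: x(n) = 4 × x(n-1), initial: x(0) = 9.
Each term is 4 times the previous, so this is geometric with ratio 4. After n steps: x(n) = x(0)·4ⁿ = 9·4ⁿ.

x(n) = 9·4ⁿ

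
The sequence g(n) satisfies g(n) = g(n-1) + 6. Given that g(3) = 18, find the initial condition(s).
g(3) = g(0) + 3·6, so g(0) = 18 - 18 = 0.

g(0) = 0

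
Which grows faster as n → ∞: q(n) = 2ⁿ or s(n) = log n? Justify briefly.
Comparing growth rates:
Growth-rate hierarchy: log n ≺ any polynomial ≺ any exponential cⁿ (c>1) ≺ n! ≺ nⁿ.
exponential base 2 dominates logarithmic asymptotically.

q(n) grows faster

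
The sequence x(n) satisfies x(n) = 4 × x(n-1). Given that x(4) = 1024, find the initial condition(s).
In general x(n) = 4ⁿ · x(0). At n = 4: x(0) = x(4) / 4^4 = 1024 / 256 = 4.

x(0) = 4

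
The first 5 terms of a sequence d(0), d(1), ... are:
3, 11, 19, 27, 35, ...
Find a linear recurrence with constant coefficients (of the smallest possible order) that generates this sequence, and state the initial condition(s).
Look for the lowest-order linear relation among consecutive terms.
Observation: consecutive differences are constant (= 8).
Check at n=2: 1·11 + 8 = 19. ✓

d(n) = d(n-1) + 8, d(0) = 3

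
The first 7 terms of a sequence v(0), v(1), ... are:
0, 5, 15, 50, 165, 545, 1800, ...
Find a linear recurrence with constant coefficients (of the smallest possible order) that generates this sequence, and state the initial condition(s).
Look for the lowest-order linear relation among consecutive terms.
Observation: v(n) - 3·v(n-1) - (1)·v(n-2) = 0 holds for the shown terms, and no order-1 relation v(n) = α·v(n-1) + β fits.
Check at n=3: 3·15 + (1)·5 = 50. ✓

v(n) = 3v(n-1) + v(n-2), v(0) = 0, v(1) = 5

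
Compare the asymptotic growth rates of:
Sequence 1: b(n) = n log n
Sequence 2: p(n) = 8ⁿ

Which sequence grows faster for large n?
Comparing growth rates:
Growth-rate hierarchy: log n ≺ any polynomial ≺ any exponential cⁿ (c>1) ≺ n! ≺ nⁿ.
exponential base 8 dominates polynomial degree 1 (with log factor) asymptotically.

p(n) grows faster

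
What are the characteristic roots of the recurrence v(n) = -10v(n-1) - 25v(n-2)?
Substitute v(n) = rⁿ and divide through by rⁿ⁻²: r² + 10r + 25 = 0
Factor: (r + 5)² = 0, so r = -5 (double root).
General solution: v(n) = (A + Bn)·(-5)ⁿ

Characteristic: r² + 10r + 25 = 0, Roots: r = -5 (double root)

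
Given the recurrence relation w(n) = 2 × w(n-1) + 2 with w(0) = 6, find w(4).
Computing step by step:
w(0) = 6
w(1) = 2 × 6 + 2 = 14
w(2) = 2 × 14 + 2 = 30
w(3) = 2 × 30 + 2 = 62
w(4) = 2 × 62 + 2 = 126

126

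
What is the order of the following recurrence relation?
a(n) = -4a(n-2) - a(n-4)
The order is the largest lag k for which a(n-k) appears. Here the deepest term is a(n-4), so the order is 4.

Order 4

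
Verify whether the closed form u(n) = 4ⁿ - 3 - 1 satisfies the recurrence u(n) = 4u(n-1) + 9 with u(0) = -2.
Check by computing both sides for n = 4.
From the recurrence with u(0) = -2:
  u(0) = -2, u(1) = 1, u(2) = 13, u(3) = 61, u(4) = 253
  so the recurrence gives u(4) = 253.
From the proposed closed form u(n) = 4ⁿ - 3 - 1:
  u(4) = 252.
The recurrence gives 253 but the closed form gives 252, so the closed form does not satisfy the recurrence.

No, the closed form is incorrect.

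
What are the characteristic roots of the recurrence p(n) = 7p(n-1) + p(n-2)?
Substitute p(n) = rⁿ and divide through by rⁿ⁻²: r² - 7r - 1 = 0
Discriminant: 7² + 4·1 = 53, not a perfect square, so by the quadratic formula r = (7 ± √53)/2.
General solution: p(n) = A·r₁ⁿ + B·r₂ⁿ where r₁,r₂ = (7 ± √53)/2

Characteristic: r² - 7r - 1 = 0, Roots: r = (7 ± √53)/2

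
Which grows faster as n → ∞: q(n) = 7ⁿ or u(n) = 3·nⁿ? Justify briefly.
Comparing growth rates:
Growth-rate hierarchy: log n ≺ any polynomial ≺ any exponential cⁿ (c>1) ≺ n! ≺ nⁿ.
super-exponential nⁿ dominates exponential base 7 asymptotically.

u(n) grows faster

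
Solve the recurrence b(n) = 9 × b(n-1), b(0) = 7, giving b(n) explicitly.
Recurrence: b(n) = 9 × b(n-1), initial: b(0) = 7.
Each term is 9 times the previous, so this is geometric with ratio 9. After n steps: b(n) = b(0)·9ⁿ = 7·9ⁿ.

b(n) = 7·9ⁿ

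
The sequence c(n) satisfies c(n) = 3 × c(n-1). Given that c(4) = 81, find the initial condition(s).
In general c(n) = 3ⁿ · c(0). At n = 4: c(0) = c(4) / 3^4 = 81 / 81 = 1.

c(0) = 1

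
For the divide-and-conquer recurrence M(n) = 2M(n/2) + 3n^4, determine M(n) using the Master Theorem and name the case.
Master Theorem template: M(n) = a·M(n/b) + f(n).
Here: a=2, b=2, f(n)=3n^4
Compute log_b(a) = log_2(2) = 1.
f(n) = 3n^4 = Ω(n^(1+ε)) with ε = 3, and the regularity condition holds (a·f(n/b) = (a/b^4)·f(n) with a/b^4 = 2^-3 < 1). Case 3: M(n) = Θ(f(n)) = Θ(n^4).

Case 3: M(n) = Θ(n^4)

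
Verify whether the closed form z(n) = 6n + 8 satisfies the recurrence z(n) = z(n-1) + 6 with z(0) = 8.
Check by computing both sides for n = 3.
From the recurrence with z(0) = 8:
  z(0) = 8, z(1) = 14, z(2) = 20, z(3) = 26
  so the recurrence gives z(3) = 26.
From the proposed closed form z(n) = 6n + 8:
  z(3) = 26.
Both sides give 26 at n = 3, and the initial condition(s) match, so the closed form is consistent.

Yes, the closed form is correct.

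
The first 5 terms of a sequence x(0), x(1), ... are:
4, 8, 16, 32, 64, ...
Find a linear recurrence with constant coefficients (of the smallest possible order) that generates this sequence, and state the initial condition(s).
Look for the lowest-order linear relation among consecutive terms.
Observation: each term is 2× the previous.
Check at n=2: 2·8 = 16. ✓

x(n) = 2 × x(n-1), x(0) = 4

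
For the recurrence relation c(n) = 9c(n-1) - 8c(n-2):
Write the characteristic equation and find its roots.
Substitute c(n) = rⁿ and divide through by rⁿ⁻²: r² - 9r + 8 = 0
Factor: (r - 8)(r - 1) = 0, so r = 8, 1.
General solution: c(n) = A·8ⁿ + B·1ⁿ

Characteristic: r² - 9r + 8 = 0, Roots: r = 8, 1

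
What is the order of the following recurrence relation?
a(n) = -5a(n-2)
The order is the largest lag k for which a(n-k) appears. Here the deepest term is a(n-2), so the order is 2.

Order 2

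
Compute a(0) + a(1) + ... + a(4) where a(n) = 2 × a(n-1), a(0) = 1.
Computing the sequence terms: 1, 2, 4, 8, 16
Adding these values together:

31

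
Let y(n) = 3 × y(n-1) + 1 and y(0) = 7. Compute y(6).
Computing step by step:
y(0) = 7
y(1) = 3 × 7 + 1 = 22
y(2) = 3 × 22 + 1 = 67
y(3) = 3 × 67 + 1 = 202
y(4) = 3 × 202 + 1 = 607
y(5) = 3 × 607 + 1 = 1822
y(6) = 3 × 1822 + 1 = 5467

5467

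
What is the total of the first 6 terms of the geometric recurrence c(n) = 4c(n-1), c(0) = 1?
Computing the sequence terms: 1, 4, 16, 64, 256, 1024
Adding these values together:

1365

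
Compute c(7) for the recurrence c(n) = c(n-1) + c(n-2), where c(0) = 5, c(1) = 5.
Computing the sequence terms:
5, 5, 10, 15, 25, 40, 65, 105

105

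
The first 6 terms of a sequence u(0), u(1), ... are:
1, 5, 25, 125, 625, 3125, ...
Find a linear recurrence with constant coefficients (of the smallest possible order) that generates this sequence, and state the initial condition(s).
Look for the lowest-order linear relation among consecutive terms.
Observation: each term is 5× the previous.
Check at n=2: 5·5 = 25. ✓

u(n) = 5 × u(n-1), u(0) = 1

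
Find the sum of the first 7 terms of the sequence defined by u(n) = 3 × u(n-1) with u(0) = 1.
Computing the sequence terms: 1, 3, 9, 27, 81, 243, 729
Adding these values together:

1093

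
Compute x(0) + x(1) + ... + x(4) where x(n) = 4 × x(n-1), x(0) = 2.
Computing the sequence terms: 2, 8, 32, 128, 512
Adding these values together:

682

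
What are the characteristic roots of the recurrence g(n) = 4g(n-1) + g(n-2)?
Substitute g(n) = rⁿ and divide through by rⁿ⁻²: r² - 4r - 1 = 0
Discriminant: 4² + 4·1 = 20, not a perfect square, so by the quadratic formula r = (4 ± √20)/2.
General solution: g(n) = A·r₁ⁿ + B·r₂ⁿ where r₁,r₂ = (4 ± √20)/2

Characteristic: r² - 4r - 1 = 0, Roots: r = (4 ± √20)/2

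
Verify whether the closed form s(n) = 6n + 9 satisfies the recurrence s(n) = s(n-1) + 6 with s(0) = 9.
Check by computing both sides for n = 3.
From the recurrence with s(0) = 9:
  s(0) = 9, s(1) = 15, s(2) = 21, s(3) = 27
  so the recurrence gives s(3) = 27.
From the proposed closed form s(n) = 6n + 9:
  s(3) = 27.
Both sides give 27 at n = 3, and the initial condition(s) match, so the closed form is consistent.

Yes, the closed form is correct.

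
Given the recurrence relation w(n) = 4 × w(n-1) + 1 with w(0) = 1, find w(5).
Computing step by step:
w(0) = 1
w(1) = 4 × 1 + 1 = 5
w(2) = 4 × 5 + 1 = 21
w(3) = 4 × 21 + 1 = 85
w(4) = 4 × 85 + 1 = 341
w(5) = 4 × 341 + 1 = 1365

1365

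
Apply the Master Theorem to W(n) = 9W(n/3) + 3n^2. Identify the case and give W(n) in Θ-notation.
Master Theorem template: W(n) = a·W(n/b) + f(n).
Here: a=9, b=3, f(n)=3n^2
Compute log_b(a) = log_3(9) = 2.
f(n) = 3n^2 = Θ(n^2). Case 2: W(n) = Θ(n^2 log n).

Case 2: W(n) = Θ(n^2 log n)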